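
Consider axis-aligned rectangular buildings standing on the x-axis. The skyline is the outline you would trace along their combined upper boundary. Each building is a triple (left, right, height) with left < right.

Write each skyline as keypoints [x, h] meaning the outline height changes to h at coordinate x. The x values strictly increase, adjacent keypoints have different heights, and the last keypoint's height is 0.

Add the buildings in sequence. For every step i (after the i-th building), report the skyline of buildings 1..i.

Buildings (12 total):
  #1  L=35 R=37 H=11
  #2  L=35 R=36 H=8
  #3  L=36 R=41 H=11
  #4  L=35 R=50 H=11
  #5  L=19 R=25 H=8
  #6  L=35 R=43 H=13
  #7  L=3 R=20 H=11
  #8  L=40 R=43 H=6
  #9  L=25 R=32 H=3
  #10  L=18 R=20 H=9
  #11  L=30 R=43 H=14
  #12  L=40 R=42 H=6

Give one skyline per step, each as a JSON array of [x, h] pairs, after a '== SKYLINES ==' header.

== SKYLINES ==
[[35,11],[37,0]]
[[35,11],[37,0]]
[[35,11],[41,0]]
[[35,11],[50,0]]
[[19,8],[25,0],[35,11],[50,0]]
[[19,8],[25,0],[35,13],[43,11],[50,0]]
[[3,11],[20,8],[25,0],[35,13],[43,11],[50,0]]
[[3,11],[20,8],[25,0],[35,13],[43,11],[50,0]]
[[3,11],[20,8],[25,3],[32,0],[35,13],[43,11],[50,0]]
[[3,11],[20,8],[25,3],[32,0],[35,13],[43,11],[50,0]]
[[3,11],[20,8],[25,3],[30,14],[43,11],[50,0]]
[[3,11],[20,8],[25,3],[30,14],[43,11],[50,0]]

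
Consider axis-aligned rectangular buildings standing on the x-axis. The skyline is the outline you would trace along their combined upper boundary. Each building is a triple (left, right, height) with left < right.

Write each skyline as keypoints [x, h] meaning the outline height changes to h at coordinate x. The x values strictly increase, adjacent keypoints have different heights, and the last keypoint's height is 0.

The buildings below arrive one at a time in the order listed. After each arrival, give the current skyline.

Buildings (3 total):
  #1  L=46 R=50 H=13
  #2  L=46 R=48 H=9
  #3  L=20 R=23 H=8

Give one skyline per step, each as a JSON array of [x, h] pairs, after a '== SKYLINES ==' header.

== SKYLINES ==
[[46,13],[50,0]]
[[46,13],[50,0]]
[[20,8],[23,0],[46,13],[50,0]]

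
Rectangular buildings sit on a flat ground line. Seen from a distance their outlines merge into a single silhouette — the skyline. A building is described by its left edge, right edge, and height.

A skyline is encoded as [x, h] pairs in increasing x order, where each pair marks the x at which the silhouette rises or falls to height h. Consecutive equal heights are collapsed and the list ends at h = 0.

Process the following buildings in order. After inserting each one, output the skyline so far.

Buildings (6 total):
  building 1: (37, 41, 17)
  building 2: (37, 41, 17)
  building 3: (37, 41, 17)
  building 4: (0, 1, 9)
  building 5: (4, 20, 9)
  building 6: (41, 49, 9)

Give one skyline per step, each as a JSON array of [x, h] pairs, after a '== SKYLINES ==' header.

== SKYLINES ==
[[37,17],[41,0]]
[[37,17],[41,0]]
[[37,17],[41,0]]
[[0,9],[1,0],[37,17],[41,0]]
[[0,9],[1,0],[4,9],[20,0],[37,17],[41,0]]
[[0,9],[1,0],[4,9],[20,0],[37,17],[41,9],[49,0]]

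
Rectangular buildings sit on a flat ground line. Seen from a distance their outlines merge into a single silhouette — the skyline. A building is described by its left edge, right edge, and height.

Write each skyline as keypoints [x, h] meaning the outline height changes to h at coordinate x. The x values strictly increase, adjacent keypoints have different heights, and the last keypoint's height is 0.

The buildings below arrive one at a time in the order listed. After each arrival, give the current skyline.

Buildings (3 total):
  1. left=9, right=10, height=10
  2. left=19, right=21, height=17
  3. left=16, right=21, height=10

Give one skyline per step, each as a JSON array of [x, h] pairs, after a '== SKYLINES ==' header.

== SKYLINES ==
[[9,10],[10,0]]
[[9,10],[10,0],[19,17],[21,0]]
[[9,10],[10,0],[16,10],[19,17],[21,0]]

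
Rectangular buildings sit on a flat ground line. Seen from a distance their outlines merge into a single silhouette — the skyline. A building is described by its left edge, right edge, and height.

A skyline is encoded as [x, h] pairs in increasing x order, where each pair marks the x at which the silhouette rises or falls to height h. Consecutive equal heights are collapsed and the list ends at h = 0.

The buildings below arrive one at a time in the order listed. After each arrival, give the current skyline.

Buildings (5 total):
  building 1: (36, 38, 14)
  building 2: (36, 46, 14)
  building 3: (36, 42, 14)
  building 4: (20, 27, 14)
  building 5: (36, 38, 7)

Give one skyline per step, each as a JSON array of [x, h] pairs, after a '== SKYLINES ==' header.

== SKYLINES ==
[[36,14],[38,0]]
[[36,14],[46,0]]
[[36,14],[46,0]]
[[20,14],[27,0],[36,14],[46,0]]
[[20,14],[27,0],[36,14],[46,0]]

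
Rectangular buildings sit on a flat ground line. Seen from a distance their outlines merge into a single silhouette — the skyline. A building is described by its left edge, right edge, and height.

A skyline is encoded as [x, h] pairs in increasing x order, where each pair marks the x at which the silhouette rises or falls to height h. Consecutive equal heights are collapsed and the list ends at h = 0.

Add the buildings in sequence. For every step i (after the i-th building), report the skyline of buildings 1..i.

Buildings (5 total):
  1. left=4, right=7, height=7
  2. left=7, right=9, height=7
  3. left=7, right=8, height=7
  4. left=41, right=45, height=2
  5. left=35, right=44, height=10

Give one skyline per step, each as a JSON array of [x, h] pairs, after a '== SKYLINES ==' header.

== SKYLINES ==
[[4,7],[7,0]]
[[4,7],[9,0]]
[[4,7],[9,0]]
[[4,7],[9,0],[41,2],[45,0]]
[[4,7],[9,0],[35,10],[44,2],[45,0]]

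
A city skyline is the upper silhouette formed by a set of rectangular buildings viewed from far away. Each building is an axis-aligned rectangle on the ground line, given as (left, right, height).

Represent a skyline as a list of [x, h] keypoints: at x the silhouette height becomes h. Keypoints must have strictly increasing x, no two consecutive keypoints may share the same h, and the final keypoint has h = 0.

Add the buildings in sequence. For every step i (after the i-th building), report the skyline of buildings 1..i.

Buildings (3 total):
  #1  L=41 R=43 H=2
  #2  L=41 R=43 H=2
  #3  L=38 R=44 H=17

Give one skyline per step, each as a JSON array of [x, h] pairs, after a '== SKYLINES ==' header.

== SKYLINES ==
[[41,2],[43,0]]
[[41,2],[43,0]]
[[38,17],[44,0]]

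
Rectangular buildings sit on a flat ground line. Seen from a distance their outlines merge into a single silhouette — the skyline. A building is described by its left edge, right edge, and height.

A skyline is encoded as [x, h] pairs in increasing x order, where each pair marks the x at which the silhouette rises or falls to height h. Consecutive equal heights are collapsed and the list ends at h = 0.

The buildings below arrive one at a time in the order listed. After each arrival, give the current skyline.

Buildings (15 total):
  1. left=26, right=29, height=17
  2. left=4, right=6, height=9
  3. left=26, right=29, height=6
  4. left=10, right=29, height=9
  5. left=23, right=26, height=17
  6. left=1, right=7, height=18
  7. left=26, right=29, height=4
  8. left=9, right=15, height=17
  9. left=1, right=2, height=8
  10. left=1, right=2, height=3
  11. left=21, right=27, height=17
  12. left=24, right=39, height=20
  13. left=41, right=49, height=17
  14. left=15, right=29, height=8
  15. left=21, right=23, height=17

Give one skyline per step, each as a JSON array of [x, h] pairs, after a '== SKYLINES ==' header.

== SKYLINES ==
[[26,17],[29,0]]
[[4,9],[6,0],[26,17],[29,0]]
[[4,9],[6,0],[26,17],[29,0]]
[[4,9],[6,0],[10,9],[26,17],[29,0]]
[[4,9],[6,0],[10,9],[23,17],[29,0]]
[[1,18],[7,0],[10,9],[23,17],[29,0]]
[[1,18],[7,0],[10,9],[23,17],[29,0]]
[[1,18],[7,0],[9,17],[15,9],[23,17],[29,0]]
[[1,18],[7,0],[9,17],[15,9],[23,17],[29,0]]
[[1,18],[7,0],[9,17],[15,9],[23,17],[29,0]]
[[1,18],[7,0],[9,17],[15,9],[21,17],[29,0]]
[[1,18],[7,0],[9,17],[15,9],[21,17],[24,20],[39,0]]
[[1,18],[7,0],[9,17],[15,9],[21,17],[24,20],[39,0],[41,17],[49,0]]
[[1,18],[7,0],[9,17],[15,9],[21,17],[24,20],[39,0],[41,17],[49,0]]
[[1,18],[7,0],[9,17],[15,9],[21,17],[24,20],[39,0],[41,17],[49,0]]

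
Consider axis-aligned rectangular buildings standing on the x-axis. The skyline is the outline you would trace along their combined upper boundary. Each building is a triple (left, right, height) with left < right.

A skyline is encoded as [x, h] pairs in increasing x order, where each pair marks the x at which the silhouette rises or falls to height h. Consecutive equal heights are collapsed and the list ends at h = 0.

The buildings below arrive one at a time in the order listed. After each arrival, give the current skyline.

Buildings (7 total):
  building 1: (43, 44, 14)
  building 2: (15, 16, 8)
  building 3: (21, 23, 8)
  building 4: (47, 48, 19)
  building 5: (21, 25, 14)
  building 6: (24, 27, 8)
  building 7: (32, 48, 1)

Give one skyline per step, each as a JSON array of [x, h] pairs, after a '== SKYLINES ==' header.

== SKYLINES ==
[[43,14],[44,0]]
[[15,8],[16,0],[43,14],[44,0]]
[[15,8],[16,0],[21,8],[23,0],[43,14],[44,0]]
[[15,8],[16,0],[21,8],[23,0],[43,14],[44,0],[47,19],[48,0]]
[[15,8],[16,0],[21,14],[25,0],[43,14],[44,0],[47,19],[48,0]]
[[15,8],[16,0],[21,14],[25,8],[27,0],[43,14],[44,0],[47,19],[48,0]]
[[15,8],[16,0],[21,14],[25,8],[27,0],[32,1],[43,14],[44,1],[47,19],[48,0]]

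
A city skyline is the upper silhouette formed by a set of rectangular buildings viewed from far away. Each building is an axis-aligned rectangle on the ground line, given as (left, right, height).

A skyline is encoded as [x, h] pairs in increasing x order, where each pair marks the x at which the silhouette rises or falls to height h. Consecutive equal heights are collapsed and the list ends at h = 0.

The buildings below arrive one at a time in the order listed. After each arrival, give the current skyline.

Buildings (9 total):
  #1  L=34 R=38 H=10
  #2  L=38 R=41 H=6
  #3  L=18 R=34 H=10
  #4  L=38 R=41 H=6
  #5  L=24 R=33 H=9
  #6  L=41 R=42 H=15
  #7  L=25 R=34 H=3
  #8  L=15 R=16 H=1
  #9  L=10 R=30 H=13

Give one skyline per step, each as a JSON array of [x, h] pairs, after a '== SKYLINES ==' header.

== SKYLINES ==
[[34,10],[38,0]]
[[34,10],[38,6],[41,0]]
[[18,10],[38,6],[41,0]]
[[18,10],[38,6],[41,0]]
[[18,10],[38,6],[41,0]]
[[18,10],[38,6],[41,15],[42,0]]
[[18,10],[38,6],[41,15],[42,0]]
[[15,1],[16,0],[18,10],[38,6],[41,15],[42,0]]
[[10,13],[30,10],[38,6],[41,15],[42,0]]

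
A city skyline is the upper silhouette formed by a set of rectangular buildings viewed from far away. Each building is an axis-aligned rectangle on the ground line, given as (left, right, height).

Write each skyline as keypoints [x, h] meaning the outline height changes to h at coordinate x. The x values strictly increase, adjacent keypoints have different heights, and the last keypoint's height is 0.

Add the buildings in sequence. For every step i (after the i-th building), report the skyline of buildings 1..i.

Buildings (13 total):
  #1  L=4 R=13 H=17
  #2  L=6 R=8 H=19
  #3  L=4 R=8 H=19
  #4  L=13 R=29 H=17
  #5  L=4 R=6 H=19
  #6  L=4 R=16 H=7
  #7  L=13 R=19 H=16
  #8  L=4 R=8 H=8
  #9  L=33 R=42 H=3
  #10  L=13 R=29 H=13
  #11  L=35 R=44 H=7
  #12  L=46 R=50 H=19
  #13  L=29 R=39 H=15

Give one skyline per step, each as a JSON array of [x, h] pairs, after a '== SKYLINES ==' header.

== SKYLINES ==
[[4,17],[13,0]]
[[4,17],[6,19],[8,17],[13,0]]
[[4,19],[8,17],[13,0]]
[[4,19],[8,17],[29,0]]
[[4,19],[8,17],[29,0]]
[[4,19],[8,17],[29,0]]
[[4,19],[8,17],[29,0]]
[[4,19],[8,17],[29,0]]
[[4,19],[8,17],[29,0],[33,3],[42,0]]
[[4,19],[8,17],[29,0],[33,3],[42,0]]
[[4,19],[8,17],[29,0],[33,3],[35,7],[44,0]]
[[4,19],[8,17],[29,0],[33,3],[35,7],[44,0],[46,19],[50,0]]
[[4,19],[8,17],[29,15],[39,7],[44,0],[46,19],[50,0]]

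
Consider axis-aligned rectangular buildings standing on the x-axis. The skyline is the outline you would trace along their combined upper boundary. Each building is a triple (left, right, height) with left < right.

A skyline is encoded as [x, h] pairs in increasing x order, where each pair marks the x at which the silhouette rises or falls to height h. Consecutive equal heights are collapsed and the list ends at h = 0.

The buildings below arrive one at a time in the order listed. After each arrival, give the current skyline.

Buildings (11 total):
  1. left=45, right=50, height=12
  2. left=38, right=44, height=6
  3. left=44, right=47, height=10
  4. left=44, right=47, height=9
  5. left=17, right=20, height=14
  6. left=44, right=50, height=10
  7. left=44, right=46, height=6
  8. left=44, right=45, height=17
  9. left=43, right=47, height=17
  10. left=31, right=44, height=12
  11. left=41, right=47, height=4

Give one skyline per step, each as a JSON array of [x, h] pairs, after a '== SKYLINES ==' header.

== SKYLINES ==
[[45,12],[50,0]]
[[38,6],[44,0],[45,12],[50,0]]
[[38,6],[44,10],[45,12],[50,0]]
[[38,6],[44,10],[45,12],[50,0]]
[[17,14],[20,0],[38,6],[44,10],[45,12],[50,0]]
[[17,14],[20,0],[38,6],[44,10],[45,12],[50,0]]
[[17,14],[20,0],[38,6],[44,10],[45,12],[50,0]]
[[17,14],[20,0],[38,6],[44,17],[45,12],[50,0]]
[[17,14],[20,0],[38,6],[43,17],[47,12],[50,0]]
[[17,14],[20,0],[31,12],[43,17],[47,12],[50,0]]
[[17,14],[20,0],[31,12],[43,17],[47,12],[50,0]]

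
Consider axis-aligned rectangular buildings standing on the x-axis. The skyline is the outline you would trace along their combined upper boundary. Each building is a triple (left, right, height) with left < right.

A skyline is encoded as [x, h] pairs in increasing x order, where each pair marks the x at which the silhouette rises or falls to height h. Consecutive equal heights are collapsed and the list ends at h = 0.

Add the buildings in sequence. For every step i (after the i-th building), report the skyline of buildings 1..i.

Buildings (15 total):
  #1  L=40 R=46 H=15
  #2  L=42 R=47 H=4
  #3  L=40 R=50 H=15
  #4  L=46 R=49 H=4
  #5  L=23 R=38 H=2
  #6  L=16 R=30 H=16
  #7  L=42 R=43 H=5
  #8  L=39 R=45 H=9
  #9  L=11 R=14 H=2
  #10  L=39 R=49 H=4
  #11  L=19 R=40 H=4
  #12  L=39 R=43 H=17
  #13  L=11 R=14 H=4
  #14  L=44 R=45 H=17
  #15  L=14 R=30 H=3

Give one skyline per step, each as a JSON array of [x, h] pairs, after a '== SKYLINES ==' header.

== SKYLINES ==
[[40,15],[46,0]]
[[40,15],[46,4],[47,0]]
[[40,15],[50,0]]
[[40,15],[50,0]]
[[23,2],[38,0],[40,15],[50,0]]
[[16,16],[30,2],[38,0],[40,15],[50,0]]
[[16,16],[30,2],[38,0],[40,15],[50,0]]
[[16,16],[30,2],[38,0],[39,9],[40,15],[50,0]]
[[11,2],[14,0],[16,16],[30,2],[38,0],[39,9],[40,15],[50,0]]
[[11,2],[14,0],[16,16],[30,2],[38,0],[39,9],[40,15],[50,0]]
[[11,2],[14,0],[16,16],[30,4],[39,9],[40,15],[50,0]]
[[11,2],[14,0],[16,16],[30,4],[39,17],[43,15],[50,0]]
[[11,4],[14,0],[16,16],[30,4],[39,17],[43,15],[50,0]]
[[11,4],[14,0],[16,16],[30,4],[39,17],[43,15],[44,17],[45,15],[50,0]]
[[11,4],[14,3],[16,16],[30,4],[39,17],[43,15],[44,17],[45,15],[50,0]]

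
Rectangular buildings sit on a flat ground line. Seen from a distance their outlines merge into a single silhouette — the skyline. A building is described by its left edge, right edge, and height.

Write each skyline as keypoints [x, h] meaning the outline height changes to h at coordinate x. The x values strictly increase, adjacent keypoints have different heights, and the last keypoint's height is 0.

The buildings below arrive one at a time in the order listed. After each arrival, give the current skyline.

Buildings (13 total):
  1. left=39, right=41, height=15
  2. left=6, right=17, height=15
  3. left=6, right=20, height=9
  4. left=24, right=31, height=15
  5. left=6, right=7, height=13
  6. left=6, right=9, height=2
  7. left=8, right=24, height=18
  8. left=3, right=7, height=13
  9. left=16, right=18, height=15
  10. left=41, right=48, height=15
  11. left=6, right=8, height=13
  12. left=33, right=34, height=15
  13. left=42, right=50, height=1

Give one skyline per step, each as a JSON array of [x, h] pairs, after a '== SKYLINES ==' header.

== SKYLINES ==
[[39,15],[41,0]]
[[6,15],[17,0],[39,15],[41,0]]
[[6,15],[17,9],[20,0],[39,15],[41,0]]
[[6,15],[17,9],[20,0],[24,15],[31,0],[39,15],[41,0]]
[[6,15],[17,9],[20,0],[24,15],[31,0],[39,15],[41,0]]
[[6,15],[17,9],[20,0],[24,15],[31,0],[39,15],[41,0]]
[[6,15],[8,18],[24,15],[31,0],[39,15],[41,0]]
[[3,13],[6,15],[8,18],[24,15],[31,0],[39,15],[41,0]]
[[3,13],[6,15],[8,18],[24,15],[31,0],[39,15],[41,0]]
[[3,13],[6,15],[8,18],[24,15],[31,0],[39,15],[48,0]]
[[3,13],[6,15],[8,18],[24,15],[31,0],[39,15],[48,0]]
[[3,13],[6,15],[8,18],[24,15],[31,0],[33,15],[34,0],[39,15],[48,0]]
[[3,13],[6,15],[8,18],[24,15],[31,0],[33,15],[34,0],[39,15],[48,1],[50,0]]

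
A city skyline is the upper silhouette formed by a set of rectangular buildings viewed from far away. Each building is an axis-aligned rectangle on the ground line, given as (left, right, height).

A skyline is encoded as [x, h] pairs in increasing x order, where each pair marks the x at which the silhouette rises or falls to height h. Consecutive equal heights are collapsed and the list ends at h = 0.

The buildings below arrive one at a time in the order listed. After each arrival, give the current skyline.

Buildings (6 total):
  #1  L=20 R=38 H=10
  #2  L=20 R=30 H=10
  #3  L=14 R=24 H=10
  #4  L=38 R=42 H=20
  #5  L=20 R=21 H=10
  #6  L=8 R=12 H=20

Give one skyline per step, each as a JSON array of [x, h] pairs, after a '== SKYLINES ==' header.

== SKYLINES ==
[[20,10],[38,0]]
[[20,10],[38,0]]
[[14,10],[38,0]]
[[14,10],[38,20],[42,0]]
[[14,10],[38,20],[42,0]]
[[8,20],[12,0],[14,10],[38,20],[42,0]]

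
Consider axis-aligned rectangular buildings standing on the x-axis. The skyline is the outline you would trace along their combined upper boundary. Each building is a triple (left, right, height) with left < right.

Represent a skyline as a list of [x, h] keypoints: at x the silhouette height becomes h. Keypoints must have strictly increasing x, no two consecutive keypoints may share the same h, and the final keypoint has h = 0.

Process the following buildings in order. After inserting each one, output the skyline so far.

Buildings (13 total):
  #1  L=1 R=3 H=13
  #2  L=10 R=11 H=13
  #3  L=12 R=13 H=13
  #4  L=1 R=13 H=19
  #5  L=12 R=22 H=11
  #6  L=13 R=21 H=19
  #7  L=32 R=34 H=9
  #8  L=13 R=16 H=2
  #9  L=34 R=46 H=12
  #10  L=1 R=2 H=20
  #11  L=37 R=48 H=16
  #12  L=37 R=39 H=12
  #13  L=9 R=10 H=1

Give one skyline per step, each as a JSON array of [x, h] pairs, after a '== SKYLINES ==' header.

== SKYLINES ==
[[1,13],[3,0]]
[[1,13],[3,0],[10,13],[11,0]]
[[1,13],[3,0],[10,13],[11,0],[12,13],[13,0]]
[[1,19],[13,0]]
[[1,19],[13,11],[22,0]]
[[1,19],[21,11],[22,0]]
[[1,19],[21,11],[22,0],[32,9],[34,0]]
[[1,19],[21,11],[22,0],[32,9],[34,0]]
[[1,19],[21,11],[22,0],[32,9],[34,12],[46,0]]
[[1,20],[2,19],[21,11],[22,0],[32,9],[34,12],[46,0]]
[[1,20],[2,19],[21,11],[22,0],[32,9],[34,12],[37,16],[48,0]]
[[1,20],[2,19],[21,11],[22,0],[32,9],[34,12],[37,16],[48,0]]
[[1,20],[2,19],[21,11],[22,0],[32,9],[34,12],[37,16],[48,0]]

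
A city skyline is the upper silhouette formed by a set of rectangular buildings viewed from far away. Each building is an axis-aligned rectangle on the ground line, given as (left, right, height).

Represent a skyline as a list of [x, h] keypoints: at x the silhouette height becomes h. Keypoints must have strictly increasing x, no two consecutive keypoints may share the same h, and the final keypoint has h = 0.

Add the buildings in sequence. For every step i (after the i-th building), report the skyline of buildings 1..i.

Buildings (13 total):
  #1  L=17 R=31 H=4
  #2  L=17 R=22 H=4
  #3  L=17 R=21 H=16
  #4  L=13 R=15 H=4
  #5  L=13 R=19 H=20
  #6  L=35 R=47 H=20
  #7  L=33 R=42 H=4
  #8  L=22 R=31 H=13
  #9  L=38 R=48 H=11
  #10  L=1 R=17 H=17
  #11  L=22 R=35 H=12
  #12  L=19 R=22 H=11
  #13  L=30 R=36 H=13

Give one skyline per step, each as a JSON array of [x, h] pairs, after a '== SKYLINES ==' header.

== SKYLINES ==
[[17,4],[31,0]]
[[17,4],[31,0]]
[[17,16],[21,4],[31,0]]
[[13,4],[15,0],[17,16],[21,4],[31,0]]
[[13,20],[19,16],[21,4],[31,0]]
[[13,20],[19,16],[21,4],[31,0],[35,20],[47,0]]
[[13,20],[19,16],[21,4],[31,0],[33,4],[35,20],[47,0]]
[[13,20],[19,16],[21,4],[22,13],[31,0],[33,4],[35,20],[47,0]]
[[13,20],[19,16],[21,4],[22,13],[31,0],[33,4],[35,20],[47,11],[48,0]]
[[1,17],[13,20],[19,16],[21,4],[22,13],[31,0],[33,4],[35,20],[47,11],[48,0]]
[[1,17],[13,20],[19,16],[21,4],[22,13],[31,12],[35,20],[47,11],[48,0]]
[[1,17],[13,20],[19,16],[21,11],[22,13],[31,12],[35,20],[47,11],[48,0]]
[[1,17],[13,20],[19,16],[21,11],[22,13],[35,20],[47,11],[48,0]]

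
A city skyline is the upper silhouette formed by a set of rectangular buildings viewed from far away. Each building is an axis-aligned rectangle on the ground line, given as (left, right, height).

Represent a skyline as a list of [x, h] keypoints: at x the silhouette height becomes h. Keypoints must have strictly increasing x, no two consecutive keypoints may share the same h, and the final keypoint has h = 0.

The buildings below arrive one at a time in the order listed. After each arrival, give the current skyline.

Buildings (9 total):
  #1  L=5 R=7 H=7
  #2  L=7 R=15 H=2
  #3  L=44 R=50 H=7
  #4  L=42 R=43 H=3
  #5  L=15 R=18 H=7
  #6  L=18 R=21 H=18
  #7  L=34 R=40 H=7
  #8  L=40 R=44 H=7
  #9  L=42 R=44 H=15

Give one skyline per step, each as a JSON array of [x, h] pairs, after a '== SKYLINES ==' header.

== SKYLINES ==
[[5,7],[7,0]]
[[5,7],[7,2],[15,0]]
[[5,7],[7,2],[15,0],[44,7],[50,0]]
[[5,7],[7,2],[15,0],[42,3],[43,0],[44,7],[50,0]]
[[5,7],[7,2],[15,7],[18,0],[42,3],[43,0],[44,7],[50,0]]
[[5,7],[7,2],[15,7],[18,18],[21,0],[42,3],[43,0],[44,7],[50,0]]
[[5,7],[7,2],[15,7],[18,18],[21,0],[34,7],[40,0],[42,3],[43,0],[44,7],[50,0]]
[[5,7],[7,2],[15,7],[18,18],[21,0],[34,7],[50,0]]
[[5,7],[7,2],[15,7],[18,18],[21,0],[34,7],[42,15],[44,7],[50,0]]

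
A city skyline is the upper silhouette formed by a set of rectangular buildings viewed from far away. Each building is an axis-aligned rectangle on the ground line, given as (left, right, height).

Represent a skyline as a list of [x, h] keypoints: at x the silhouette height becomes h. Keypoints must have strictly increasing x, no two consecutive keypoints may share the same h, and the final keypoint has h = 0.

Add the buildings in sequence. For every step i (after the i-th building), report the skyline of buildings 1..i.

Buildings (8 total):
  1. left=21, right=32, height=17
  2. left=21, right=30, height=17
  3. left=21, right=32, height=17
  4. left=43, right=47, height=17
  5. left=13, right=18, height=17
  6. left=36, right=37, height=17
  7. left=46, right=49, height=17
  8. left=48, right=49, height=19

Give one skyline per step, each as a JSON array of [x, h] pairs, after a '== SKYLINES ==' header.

== SKYLINES ==
[[21,17],[32,0]]
[[21,17],[32,0]]
[[21,17],[32,0]]
[[21,17],[32,0],[43,17],[47,0]]
[[13,17],[18,0],[21,17],[32,0],[43,17],[47,0]]
[[13,17],[18,0],[21,17],[32,0],[36,17],[37,0],[43,17],[47,0]]
[[13,17],[18,0],[21,17],[32,0],[36,17],[37,0],[43,17],[49,0]]
[[13,17],[18,0],[21,17],[32,0],[36,17],[37,0],[43,17],[48,19],[49,0]]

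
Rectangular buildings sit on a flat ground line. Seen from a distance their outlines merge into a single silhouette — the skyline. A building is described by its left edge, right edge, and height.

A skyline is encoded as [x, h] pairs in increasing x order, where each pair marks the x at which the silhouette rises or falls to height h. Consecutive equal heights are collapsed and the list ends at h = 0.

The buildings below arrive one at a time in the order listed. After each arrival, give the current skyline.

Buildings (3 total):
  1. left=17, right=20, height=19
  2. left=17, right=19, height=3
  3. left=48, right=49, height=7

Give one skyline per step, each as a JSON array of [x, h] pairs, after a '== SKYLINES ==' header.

== SKYLINES ==
[[17,19],[20,0]]
[[17,19],[20,0]]
[[17,19],[20,0],[48,7],[49,0]]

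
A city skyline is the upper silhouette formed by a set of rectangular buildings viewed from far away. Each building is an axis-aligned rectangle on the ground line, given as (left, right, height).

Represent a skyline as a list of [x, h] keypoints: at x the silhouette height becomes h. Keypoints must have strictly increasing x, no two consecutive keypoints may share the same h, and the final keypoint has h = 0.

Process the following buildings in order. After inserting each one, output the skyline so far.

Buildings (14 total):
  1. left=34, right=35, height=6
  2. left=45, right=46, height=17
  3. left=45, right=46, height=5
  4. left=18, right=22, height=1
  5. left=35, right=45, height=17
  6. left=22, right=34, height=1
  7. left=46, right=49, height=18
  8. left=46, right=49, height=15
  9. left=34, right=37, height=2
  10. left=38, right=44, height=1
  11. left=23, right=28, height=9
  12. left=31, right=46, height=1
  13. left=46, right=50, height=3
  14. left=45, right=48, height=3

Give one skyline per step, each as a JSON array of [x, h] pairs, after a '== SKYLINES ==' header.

== SKYLINES ==
[[34,6],[35,0]]
[[34,6],[35,0],[45,17],[46,0]]
[[34,6],[35,0],[45,17],[46,0]]
[[18,1],[22,0],[34,6],[35,0],[45,17],[46,0]]
[[18,1],[22,0],[34,6],[35,17],[46,0]]
[[18,1],[34,6],[35,17],[46,0]]
[[18,1],[34,6],[35,17],[46,18],[49,0]]
[[18,1],[34,6],[35,17],[46,18],[49,0]]
[[18,1],[34,6],[35,17],[46,18],[49,0]]
[[18,1],[34,6],[35,17],[46,18],[49,0]]
[[18,1],[23,9],[28,1],[34,6],[35,17],[46,18],[49,0]]
[[18,1],[23,9],[28,1],[34,6],[35,17],[46,18],[49,0]]
[[18,1],[23,9],[28,1],[34,6],[35,17],[46,18],[49,3],[50,0]]
[[18,1],[23,9],[28,1],[34,6],[35,17],[46,18],[49,3],[50,0]]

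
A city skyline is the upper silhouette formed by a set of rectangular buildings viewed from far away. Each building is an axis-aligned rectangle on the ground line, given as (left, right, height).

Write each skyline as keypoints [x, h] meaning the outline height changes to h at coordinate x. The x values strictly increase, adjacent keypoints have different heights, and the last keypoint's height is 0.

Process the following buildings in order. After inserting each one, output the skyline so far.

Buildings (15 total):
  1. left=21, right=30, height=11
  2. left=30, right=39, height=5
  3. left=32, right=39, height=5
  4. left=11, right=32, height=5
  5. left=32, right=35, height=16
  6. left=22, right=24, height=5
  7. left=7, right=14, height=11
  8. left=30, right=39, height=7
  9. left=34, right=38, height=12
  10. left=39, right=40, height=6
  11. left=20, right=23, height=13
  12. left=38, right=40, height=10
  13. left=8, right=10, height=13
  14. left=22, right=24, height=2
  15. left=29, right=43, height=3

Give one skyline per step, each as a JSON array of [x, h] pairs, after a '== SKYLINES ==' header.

== SKYLINES ==
[[21,11],[30,0]]
[[21,11],[30,5],[39,0]]
[[21,11],[30,5],[39,0]]
[[11,5],[21,11],[30,5],[39,0]]
[[11,5],[21,11],[30,5],[32,16],[35,5],[39,0]]
[[11,5],[21,11],[30,5],[32,16],[35,5],[39,0]]
[[7,11],[14,5],[21,11],[30,5],[32,16],[35,5],[39,0]]
[[7,11],[14,5],[21,11],[30,7],[32,16],[35,7],[39,0]]
[[7,11],[14,5],[21,11],[30,7],[32,16],[35,12],[38,7],[39,0]]
[[7,11],[14,5],[21,11],[30,7],[32,16],[35,12],[38,7],[39,6],[40,0]]
[[7,11],[14,5],[20,13],[23,11],[30,7],[32,16],[35,12],[38,7],[39,6],[40,0]]
[[7,11],[14,5],[20,13],[23,11],[30,7],[32,16],[35,12],[38,10],[40,0]]
[[7,11],[8,13],[10,11],[14,5],[20,13],[23,11],[30,7],[32,16],[35,12],[38,10],[40,0]]
[[7,11],[8,13],[10,11],[14,5],[20,13],[23,11],[30,7],[32,16],[35,12],[38,10],[40,0]]
[[7,11],[8,13],[10,11],[14,5],[20,13],[23,11],[30,7],[32,16],[35,12],[38,10],[40,3],[43,0]]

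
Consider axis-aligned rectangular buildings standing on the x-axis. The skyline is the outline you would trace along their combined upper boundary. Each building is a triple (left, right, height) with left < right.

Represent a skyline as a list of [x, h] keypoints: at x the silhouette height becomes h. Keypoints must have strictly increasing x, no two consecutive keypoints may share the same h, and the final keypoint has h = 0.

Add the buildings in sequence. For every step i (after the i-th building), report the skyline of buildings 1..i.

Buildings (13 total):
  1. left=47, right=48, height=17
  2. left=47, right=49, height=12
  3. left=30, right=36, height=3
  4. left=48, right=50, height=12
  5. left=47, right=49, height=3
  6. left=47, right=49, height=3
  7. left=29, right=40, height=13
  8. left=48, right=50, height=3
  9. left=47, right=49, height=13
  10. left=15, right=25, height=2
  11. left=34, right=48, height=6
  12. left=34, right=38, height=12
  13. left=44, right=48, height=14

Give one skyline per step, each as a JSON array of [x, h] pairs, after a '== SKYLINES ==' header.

== SKYLINES ==
[[47,17],[48,0]]
[[47,17],[48,12],[49,0]]
[[30,3],[36,0],[47,17],[48,12],[49,0]]
[[30,3],[36,0],[47,17],[48,12],[50,0]]
[[30,3],[36,0],[47,17],[48,12],[50,0]]
[[30,3],[36,0],[47,17],[48,12],[50,0]]
[[29,13],[40,0],[47,17],[48,12],[50,0]]
[[29,13],[40,0],[47,17],[48,12],[50,0]]
[[29,13],[40,0],[47,17],[48,13],[49,12],[50,0]]
[[15,2],[25,0],[29,13],[40,0],[47,17],[48,13],[49,12],[50,0]]
[[15,2],[25,0],[29,13],[40,6],[47,17],[48,13],[49,12],[50,0]]
[[15,2],[25,0],[29,13],[40,6],[47,17],[48,13],[49,12],[50,0]]
[[15,2],[25,0],[29,13],[40,6],[44,14],[47,17],[48,13],[49,12],[50,0]]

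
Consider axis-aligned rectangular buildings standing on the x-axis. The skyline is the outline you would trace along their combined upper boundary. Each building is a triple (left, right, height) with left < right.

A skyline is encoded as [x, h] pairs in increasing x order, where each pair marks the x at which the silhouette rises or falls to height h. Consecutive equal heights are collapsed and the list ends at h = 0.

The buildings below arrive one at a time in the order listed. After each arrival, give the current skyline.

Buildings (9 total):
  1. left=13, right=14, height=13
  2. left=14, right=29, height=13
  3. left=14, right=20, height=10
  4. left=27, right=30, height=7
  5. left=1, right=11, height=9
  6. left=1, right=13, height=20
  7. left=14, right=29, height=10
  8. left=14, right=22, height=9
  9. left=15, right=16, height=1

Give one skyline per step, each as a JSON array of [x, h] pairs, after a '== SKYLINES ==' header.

== SKYLINES ==
[[13,13],[14,0]]
[[13,13],[29,0]]
[[13,13],[29,0]]
[[13,13],[29,7],[30,0]]
[[1,9],[11,0],[13,13],[29,7],[30,0]]
[[1,20],[13,13],[29,7],[30,0]]
[[1,20],[13,13],[29,7],[30,0]]
[[1,20],[13,13],[29,7],[30,0]]
[[1,20],[13,13],[29,7],[30,0]]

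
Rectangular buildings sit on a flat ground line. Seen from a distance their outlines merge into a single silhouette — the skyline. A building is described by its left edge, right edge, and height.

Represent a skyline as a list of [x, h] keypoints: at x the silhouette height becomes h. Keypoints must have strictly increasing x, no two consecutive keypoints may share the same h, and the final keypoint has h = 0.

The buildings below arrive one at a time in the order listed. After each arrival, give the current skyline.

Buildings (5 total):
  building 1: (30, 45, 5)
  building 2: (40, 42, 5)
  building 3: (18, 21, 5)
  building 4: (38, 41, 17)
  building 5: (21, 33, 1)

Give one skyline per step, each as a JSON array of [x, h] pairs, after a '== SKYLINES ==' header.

== SKYLINES ==
[[30,5],[45,0]]
[[30,5],[45,0]]
[[18,5],[21,0],[30,5],[45,0]]
[[18,5],[21,0],[30,5],[38,17],[41,5],[45,0]]
[[18,5],[21,1],[30,5],[38,17],[41,5],[45,0]]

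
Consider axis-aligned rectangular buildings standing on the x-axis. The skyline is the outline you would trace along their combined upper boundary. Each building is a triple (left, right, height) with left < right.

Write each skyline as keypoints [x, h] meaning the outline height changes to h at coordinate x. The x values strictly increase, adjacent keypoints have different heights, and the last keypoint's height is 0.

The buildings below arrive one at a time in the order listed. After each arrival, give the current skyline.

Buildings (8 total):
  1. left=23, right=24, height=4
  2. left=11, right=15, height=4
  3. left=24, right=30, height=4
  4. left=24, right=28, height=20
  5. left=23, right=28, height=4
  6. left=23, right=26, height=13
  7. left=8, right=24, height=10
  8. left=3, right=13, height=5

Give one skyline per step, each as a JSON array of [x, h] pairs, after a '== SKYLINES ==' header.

== SKYLINES ==
[[23,4],[24,0]]
[[11,4],[15,0],[23,4],[24,0]]
[[11,4],[15,0],[23,4],[30,0]]
[[11,4],[15,0],[23,4],[24,20],[28,4],[30,0]]
[[11,4],[15,0],[23,4],[24,20],[28,4],[30,0]]
[[11,4],[15,0],[23,13],[24,20],[28,4],[30,0]]
[[8,10],[23,13],[24,20],[28,4],[30,0]]
[[3,5],[8,10],[23,13],[24,20],[28,4],[30,0]]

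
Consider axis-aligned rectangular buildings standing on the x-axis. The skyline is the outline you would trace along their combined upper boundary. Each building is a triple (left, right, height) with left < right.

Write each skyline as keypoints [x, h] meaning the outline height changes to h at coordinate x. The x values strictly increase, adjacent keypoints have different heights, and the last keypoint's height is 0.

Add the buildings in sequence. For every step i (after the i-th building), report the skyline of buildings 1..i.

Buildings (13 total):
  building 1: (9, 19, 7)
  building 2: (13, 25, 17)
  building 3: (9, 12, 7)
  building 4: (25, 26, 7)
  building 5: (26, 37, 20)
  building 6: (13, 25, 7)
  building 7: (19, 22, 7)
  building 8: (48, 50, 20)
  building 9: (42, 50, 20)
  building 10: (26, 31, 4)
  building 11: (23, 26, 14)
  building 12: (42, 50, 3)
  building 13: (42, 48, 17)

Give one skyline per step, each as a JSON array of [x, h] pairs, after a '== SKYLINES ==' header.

== SKYLINES ==
[[9,7],[19,0]]
[[9,7],[13,17],[25,0]]
[[9,7],[13,17],[25,0]]
[[9,7],[13,17],[25,7],[26,0]]
[[9,7],[13,17],[25,7],[26,20],[37,0]]
[[9,7],[13,17],[25,7],[26,20],[37,0]]
[[9,7],[13,17],[25,7],[26,20],[37,0]]
[[9,7],[13,17],[25,7],[26,20],[37,0],[48,20],[50,0]]
[[9,7],[13,17],[25,7],[26,20],[37,0],[42,20],[50,0]]
[[9,7],[13,17],[25,7],[26,20],[37,0],[42,20],[50,0]]
[[9,7],[13,17],[25,14],[26,20],[37,0],[42,20],[50,0]]
[[9,7],[13,17],[25,14],[26,20],[37,0],[42,20],[50,0]]
[[9,7],[13,17],[25,14],[26,20],[37,0],[42,20],[50,0]]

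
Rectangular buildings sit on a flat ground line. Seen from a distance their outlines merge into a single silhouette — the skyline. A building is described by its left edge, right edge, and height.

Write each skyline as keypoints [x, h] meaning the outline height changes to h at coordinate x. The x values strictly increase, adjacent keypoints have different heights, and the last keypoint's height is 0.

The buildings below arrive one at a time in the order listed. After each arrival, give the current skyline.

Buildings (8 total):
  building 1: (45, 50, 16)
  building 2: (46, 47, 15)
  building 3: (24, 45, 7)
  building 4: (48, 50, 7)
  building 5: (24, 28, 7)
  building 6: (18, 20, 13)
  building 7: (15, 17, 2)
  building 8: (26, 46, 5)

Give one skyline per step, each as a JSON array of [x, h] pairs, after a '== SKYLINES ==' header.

== SKYLINES ==
[[45,16],[50,0]]
[[45,16],[50,0]]
[[24,7],[45,16],[50,0]]
[[24,7],[45,16],[50,0]]
[[24,7],[45,16],[50,0]]
[[18,13],[20,0],[24,7],[45,16],[50,0]]
[[15,2],[17,0],[18,13],[20,0],[24,7],[45,16],[50,0]]
[[15,2],[17,0],[18,13],[20,0],[24,7],[45,16],[50,0]]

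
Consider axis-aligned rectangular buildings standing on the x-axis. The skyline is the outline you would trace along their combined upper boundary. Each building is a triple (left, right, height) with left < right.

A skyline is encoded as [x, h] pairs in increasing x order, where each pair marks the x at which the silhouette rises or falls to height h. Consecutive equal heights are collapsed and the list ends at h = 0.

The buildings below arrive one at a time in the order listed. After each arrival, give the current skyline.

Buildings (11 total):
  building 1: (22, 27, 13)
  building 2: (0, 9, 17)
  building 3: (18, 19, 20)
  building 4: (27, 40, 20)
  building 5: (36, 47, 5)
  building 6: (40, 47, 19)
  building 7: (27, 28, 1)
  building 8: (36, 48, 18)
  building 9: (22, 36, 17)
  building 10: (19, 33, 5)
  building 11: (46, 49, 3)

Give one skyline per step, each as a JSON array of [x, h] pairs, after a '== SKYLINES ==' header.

== SKYLINES ==
[[22,13],[27,0]]
[[0,17],[9,0],[22,13],[27,0]]
[[0,17],[9,0],[18,20],[19,0],[22,13],[27,0]]
[[0,17],[9,0],[18,20],[19,0],[22,13],[27,20],[40,0]]
[[0,17],[9,0],[18,20],[19,0],[22,13],[27,20],[40,5],[47,0]]
[[0,17],[9,0],[18,20],[19,0],[22,13],[27,20],[40,19],[47,0]]
[[0,17],[9,0],[18,20],[19,0],[22,13],[27,20],[40,19],[47,0]]
[[0,17],[9,0],[18,20],[19,0],[22,13],[27,20],[40,19],[47,18],[48,0]]
[[0,17],[9,0],[18,20],[19,0],[22,17],[27,20],[40,19],[47,18],[48,0]]
[[0,17],[9,0],[18,20],[19,5],[22,17],[27,20],[40,19],[47,18],[48,0]]
[[0,17],[9,0],[18,20],[19,5],[22,17],[27,20],[40,19],[47,18],[48,3],[49,0]]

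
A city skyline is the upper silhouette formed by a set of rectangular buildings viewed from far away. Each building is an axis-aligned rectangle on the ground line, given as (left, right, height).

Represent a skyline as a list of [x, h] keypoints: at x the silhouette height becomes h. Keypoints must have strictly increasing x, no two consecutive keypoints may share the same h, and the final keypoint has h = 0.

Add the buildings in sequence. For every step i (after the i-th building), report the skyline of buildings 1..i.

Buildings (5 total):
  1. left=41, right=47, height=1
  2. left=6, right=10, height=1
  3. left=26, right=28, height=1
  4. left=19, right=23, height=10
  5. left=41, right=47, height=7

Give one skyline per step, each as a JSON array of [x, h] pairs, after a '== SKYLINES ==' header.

== SKYLINES ==
[[41,1],[47,0]]
[[6,1],[10,0],[41,1],[47,0]]
[[6,1],[10,0],[26,1],[28,0],[41,1],[47,0]]
[[6,1],[10,0],[19,10],[23,0],[26,1],[28,0],[41,1],[47,0]]
[[6,1],[10,0],[19,10],[23,0],[26,1],[28,0],[41,7],[47,0]]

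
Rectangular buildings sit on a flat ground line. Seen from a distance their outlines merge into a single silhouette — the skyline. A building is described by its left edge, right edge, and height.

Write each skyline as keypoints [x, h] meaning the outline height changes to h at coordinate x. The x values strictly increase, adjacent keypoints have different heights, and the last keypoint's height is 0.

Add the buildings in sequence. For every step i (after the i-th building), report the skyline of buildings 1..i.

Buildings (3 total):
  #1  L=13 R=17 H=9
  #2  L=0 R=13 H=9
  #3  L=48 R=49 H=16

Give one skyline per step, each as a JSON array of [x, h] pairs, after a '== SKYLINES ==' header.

== SKYLINES ==
[[13,9],[17,0]]
[[0,9],[17,0]]
[[0,9],[17,0],[48,16],[49,0]]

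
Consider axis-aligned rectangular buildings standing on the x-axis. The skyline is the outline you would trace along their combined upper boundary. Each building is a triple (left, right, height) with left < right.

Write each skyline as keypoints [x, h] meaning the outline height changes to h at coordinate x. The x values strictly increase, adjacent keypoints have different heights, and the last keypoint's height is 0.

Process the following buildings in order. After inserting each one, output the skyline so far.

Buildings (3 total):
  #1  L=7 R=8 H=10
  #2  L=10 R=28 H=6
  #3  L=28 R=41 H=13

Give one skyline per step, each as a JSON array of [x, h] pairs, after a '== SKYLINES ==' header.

== SKYLINES ==
[[7,10],[8,0]]
[[7,10],[8,0],[10,6],[28,0]]
[[7,10],[8,0],[10,6],[28,13],[41,0]]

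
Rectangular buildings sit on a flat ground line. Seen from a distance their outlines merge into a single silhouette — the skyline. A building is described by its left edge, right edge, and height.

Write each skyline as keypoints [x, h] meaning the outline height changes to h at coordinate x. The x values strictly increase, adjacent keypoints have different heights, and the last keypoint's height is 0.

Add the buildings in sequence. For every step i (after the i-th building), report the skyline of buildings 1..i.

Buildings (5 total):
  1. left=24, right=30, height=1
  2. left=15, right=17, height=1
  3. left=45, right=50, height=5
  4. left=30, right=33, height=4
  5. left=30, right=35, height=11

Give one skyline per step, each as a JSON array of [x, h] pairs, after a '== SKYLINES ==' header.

== SKYLINES ==
[[24,1],[30,0]]
[[15,1],[17,0],[24,1],[30,0]]
[[15,1],[17,0],[24,1],[30,0],[45,5],[50,0]]
[[15,1],[17,0],[24,1],[30,4],[33,0],[45,5],[50,0]]
[[15,1],[17,0],[24,1],[30,11],[35,0],[45,5],[50,0]]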